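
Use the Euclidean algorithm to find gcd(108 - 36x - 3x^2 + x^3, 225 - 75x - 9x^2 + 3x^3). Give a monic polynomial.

By polynomial division,
  x^3 - 3x^2 - 36x + 108 = (1/3)(3x^3 - 9x^2 - 75x + 225) + (-11x + 33)
  3x^3 - 9x^2 - 75x + 225 = (-(3/11)x^2 + 75/11)(-11x + 33) + (0)
Last nonzero remainder: -11x + 33. Dividing through by -11 gives the monic gcd x - 3.

-3 + x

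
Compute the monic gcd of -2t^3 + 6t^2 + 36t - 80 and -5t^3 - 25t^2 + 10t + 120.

t^2 + 2t - 8

Repeated division with remainder:
  -2t^3 + 6t^2 + 36t - 80 = (2/5)(-5t^3 - 25t^2 + 10t + 120) + (16t^2 + 32t - 128)
  -5t^3 - 25t^2 + 10t + 120 = (-(5/16)t - 15/16)(16t^2 + 32t - 128) + (0)
Last nonzero remainder: 16t^2 + 32t - 128. Dividing through by 16 gives the monic gcd t^2 + 2t - 8.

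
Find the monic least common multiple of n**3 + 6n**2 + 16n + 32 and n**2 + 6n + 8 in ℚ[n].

n**4 + 8n**3 + 28n**2 + 64n + 64

By polynomial division,
  n**3 + 6n**2 + 16n + 32 = (n)(n**2 + 6n + 8) + (8n + 32)
  n**2 + 6n + 8 = ((1/8)n + 1/4)(8n + 32) + (0)
Last nonzero remainder: 8n + 32. Dividing through by 8 gives the monic gcd n + 4.
Then lcm(f, g) = f·g / gcd(f, g); expanding and making the result monic gives the answer.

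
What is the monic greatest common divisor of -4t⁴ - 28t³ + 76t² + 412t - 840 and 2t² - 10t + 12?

t² - 5t + 6

Euclidean algorithm in ℚ[t]:
  -4t⁴ - 28t³ + 76t² + 412t - 840 = (-2t² - 24t - 70)(2t² - 10t + 12) + (0)
Last nonzero remainder: 2t² - 10t + 12. Dividing through by 2 gives the monic gcd t² - 5t + 6.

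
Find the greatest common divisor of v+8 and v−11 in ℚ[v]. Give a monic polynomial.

1

Euclidean algorithm in ℚ[v]:
  v+8 = (v−11) + (19)
  v−11 = ((1/19)v−11/19)(19) + (0)
The last nonzero remainder is the constant 19, so the polynomials are coprime and gcd = 1.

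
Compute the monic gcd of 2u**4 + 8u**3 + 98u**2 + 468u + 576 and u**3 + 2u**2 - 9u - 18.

By polynomial division,
  2u**4 + 8u**3 + 98u**2 + 468u + 576 = (2u + 4)(u**3 + 2u**2 - 9u - 18) + (108u**2 + 540u + 648)
  u**3 + 2u**2 - 9u - 18 = ((1/108)u - 1/36)(108u**2 + 540u + 648) + (0)
Last nonzero remainder: 108u**2 + 540u + 648. Dividing through by 108 gives the monic gcd u**2 + 5u + 6.

u**2 + 5u + 6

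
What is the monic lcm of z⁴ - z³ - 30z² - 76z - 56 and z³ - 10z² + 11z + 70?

z⁵ - 6z⁴ - 25z³ + 74z² + 324z + 280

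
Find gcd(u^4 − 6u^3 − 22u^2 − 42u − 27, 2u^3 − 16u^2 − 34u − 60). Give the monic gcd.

Apply the Euclidean algorithm:
  u^4 − 6u^3 − 22u^2 − 42u − 27 = ((1/2)u + 1)(2u^3 − 16u^2 − 34u − 60) + (11u^2 + 22u + 33)
  2u^3 − 16u^2 − 34u − 60 = ((2/11)u − 20/11)(11u^2 + 22u + 33) + (0)
Last nonzero remainder: 11u^2 + 22u + 33. Dividing through by 11 gives the monic gcd u^2 + 2u + 3.

u^2 + 2u + 3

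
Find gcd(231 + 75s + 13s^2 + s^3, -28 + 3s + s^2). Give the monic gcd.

7 + s

Euclidean algorithm in ℚ[s]:
  s^3 + 13s^2 + 75s + 231 = (s + 10)(s^2 + 3s - 28) + (73s + 511)
  s^2 + 3s - 28 = ((1/73)s - 4/73)(73s + 511) + (0)
Last nonzero remainder: 73s + 511. Dividing through by 73 gives the monic gcd s + 7.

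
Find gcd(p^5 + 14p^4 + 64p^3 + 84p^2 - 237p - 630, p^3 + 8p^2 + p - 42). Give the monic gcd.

p^3 + 8p^2 + p - 42

Repeated division with remainder:
  p^5 + 14p^4 + 64p^3 + 84p^2 - 237p - 630 = (p^2 + 6p + 15)(p^3 + 8p^2 + p - 42) + (0)
The last nonzero remainder p^3 + 8p^2 + p - 42 is already monic.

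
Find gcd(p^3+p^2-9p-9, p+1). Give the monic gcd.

Apply the Euclidean algorithm:
  p^3+p^2-9p-9 = (p^2-9)(p+1) + (0)
The last nonzero remainder p+1 is already monic.

p+1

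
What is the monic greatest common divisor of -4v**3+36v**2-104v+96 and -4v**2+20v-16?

v-4

Apply the Euclidean algorithm:
  -4v**3+36v**2-104v+96 = (v-4)(-4v**2+20v-16) + (-8v+32)
  -4v**2+20v-16 = ((1/2)v-1/2)(-8v+32) + (0)
Last nonzero remainder: -8v+32. Dividing through by -8 gives the monic gcd v-4.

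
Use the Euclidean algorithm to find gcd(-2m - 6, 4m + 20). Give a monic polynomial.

Repeated division with remainder:
  -2m - 6 = (-1/2)(4m + 20) + (4)
  4m + 20 = (m + 5)(4) + (0)
The last nonzero remainder is the constant 4, so the polynomials are coprime and gcd = 1.

1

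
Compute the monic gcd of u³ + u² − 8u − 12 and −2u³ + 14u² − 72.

Apply the Euclidean algorithm:
  u³ + u² − 8u − 12 = (−1/2)(−2u³ + 14u² − 72) + (8u² − 8u − 48)
  −2u³ + 14u² − 72 = (−(1/4)u + 3/2)(8u² − 8u − 48) + (0)
Last nonzero remainder: 8u² − 8u − 48. Dividing through by 8 gives the monic gcd u² − u − 6.

u² − u − 6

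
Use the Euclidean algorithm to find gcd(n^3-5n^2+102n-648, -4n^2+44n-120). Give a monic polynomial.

n-6

Repeated division with remainder:
  n^3-5n^2+102n-648 = (-(1/4)n-3/2)(-4n^2+44n-120) + (138n-828)
  -4n^2+44n-120 = (-(2/69)n+10/69)(138n-828) + (0)
Last nonzero remainder: 138n-828. Dividing through by 138 gives the monic gcd n-6.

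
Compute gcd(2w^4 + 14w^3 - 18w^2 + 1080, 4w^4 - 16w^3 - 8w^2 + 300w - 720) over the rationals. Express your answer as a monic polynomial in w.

Apply the Euclidean algorithm:
  2w^4 + 14w^3 - 18w^2 + 1080 = (1/2)(4w^4 - 16w^3 - 8w^2 + 300w - 720) + (22w^3 - 14w^2 - 150w + 1440)
  4w^4 - 16w^3 - 8w^2 + 300w - 720 = ((2/11)w - 74/121)(22w^3 - 14w^2 - 150w + 1440) + ((1296/121)w^2 - (6480/121)w + 19440/121)
  22w^3 - 14w^2 - 150w + 1440 = ((1331/648)w + 242/27)((1296/121)w^2 - (6480/121)w + 19440/121) + (0)
Last nonzero remainder: (1296/121)w^2 - (6480/121)w + 19440/121. Dividing through by 1296/121 gives the monic gcd w^2 - 5w + 15.

w^2 - 5w + 15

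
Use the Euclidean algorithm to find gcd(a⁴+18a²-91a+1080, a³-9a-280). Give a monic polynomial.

Euclidean algorithm in ℚ[a]:
  a⁴+18a²-91a+1080 = (a)(a³-9a-280) + (27a²+189a+1080)
  a³-9a-280 = ((1/27)a-7/27)(27a²+189a+1080) + (0)
Last nonzero remainder: 27a²+189a+1080. Dividing through by 27 gives the monic gcd a²+7a+40.

a²+7a+40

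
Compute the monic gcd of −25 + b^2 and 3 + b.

1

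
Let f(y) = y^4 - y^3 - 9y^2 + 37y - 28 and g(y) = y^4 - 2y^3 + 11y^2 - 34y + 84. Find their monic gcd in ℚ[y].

Apply the Euclidean algorithm:
  y^4 - y^3 - 9y^2 + 37y - 28 = (y^4 - 2y^3 + 11y^2 - 34y + 84) + (y^3 - 20y^2 + 71y - 112)
  y^4 - 2y^3 + 11y^2 - 34y + 84 = (y + 18)(y^3 - 20y^2 + 71y - 112) + (300y^2 - 1200y + 2100)
  y^3 - 20y^2 + 71y - 112 = ((1/300)y - 4/75)(300y^2 - 1200y + 2100) + (0)
Last nonzero remainder: 300y^2 - 1200y + 2100. Dividing through by 300 gives the monic gcd y^2 - 4y + 7.

y^2 - 4y + 7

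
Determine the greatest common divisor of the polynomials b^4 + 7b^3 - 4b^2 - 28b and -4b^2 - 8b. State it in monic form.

Euclidean algorithm in ℚ[b]:
  b^4 + 7b^3 - 4b^2 - 28b = (-(1/4)b^2 - (5/4)b + 7/2)(-4b^2 - 8b) + (0)
Last nonzero remainder: -4b^2 - 8b. Dividing through by -4 gives the monic gcd b^2 + 2b.

b^2 + 2b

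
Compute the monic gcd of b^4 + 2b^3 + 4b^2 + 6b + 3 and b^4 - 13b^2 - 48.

b^2 + 3

Repeated division with remainder:
  b^4 + 2b^3 + 4b^2 + 6b + 3 = (b^4 - 13b^2 - 48) + (2b^3 + 17b^2 + 6b + 51)
  b^4 - 13b^2 - 48 = ((1/2)b - 17/4)(2b^3 + 17b^2 + 6b + 51) + ((225/4)b^2 + 675/4)
  2b^3 + 17b^2 + 6b + 51 = ((8/225)b + 68/225)((225/4)b^2 + 675/4) + (0)
Last nonzero remainder: (225/4)b^2 + 675/4. Dividing through by 225/4 gives the monic gcd b^2 + 3.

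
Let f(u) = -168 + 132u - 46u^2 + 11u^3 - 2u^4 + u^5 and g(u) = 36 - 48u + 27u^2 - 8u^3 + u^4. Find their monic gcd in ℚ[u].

-12 + 12u - 5u^2 + u^3

Apply the Euclidean algorithm:
  u^5 - 2u^4 + 11u^3 - 46u^2 + 132u - 168 = (u + 6)(u^4 - 8u^3 + 27u^2 - 48u + 36) + (32u^3 - 160u^2 + 384u - 384)
  u^4 - 8u^3 + 27u^2 - 48u + 36 = ((1/32)u - 3/32)(32u^3 - 160u^2 + 384u - 384) + (0)
Last nonzero remainder: 32u^3 - 160u^2 + 384u - 384. Dividing through by 32 gives the monic gcd u^3 - 5u^2 + 12u - 12.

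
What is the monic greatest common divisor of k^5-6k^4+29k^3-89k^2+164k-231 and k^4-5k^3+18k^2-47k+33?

k^3-4k^2+14k-33

By polynomial division,
  k^5-6k^4+29k^3-89k^2+164k-231 = (k-1)(k^4-5k^3+18k^2-47k+33) + (6k^3-24k^2+84k-198)
  k^4-5k^3+18k^2-47k+33 = ((1/6)k-1/6)(6k^3-24k^2+84k-198) + (0)
Last nonzero remainder: 6k^3-24k^2+84k-198. Dividing through by 6 gives the monic gcd k^3-4k^2+14k-33.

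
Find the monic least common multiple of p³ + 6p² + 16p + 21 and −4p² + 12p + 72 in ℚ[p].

p⁴ − 20p² − 75p − 126

Apply the Euclidean algorithm:
  p³ + 6p² + 16p + 21 = (−(1/4)p − 9/4)(−4p² + 12p + 72) + (61p + 183)
  −4p² + 12p + 72 = (−(4/61)p + 24/61)(61p + 183) + (0)
Last nonzero remainder: 61p + 183. Dividing through by 61 gives the monic gcd p + 3.
Then lcm(f, g) = f·g / gcd(f, g); expanding and making the result monic gives the answer.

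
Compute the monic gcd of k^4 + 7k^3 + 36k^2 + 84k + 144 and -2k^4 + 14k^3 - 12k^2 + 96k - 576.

Apply the Euclidean algorithm:
  k^4 + 7k^3 + 36k^2 + 84k + 144 = (-1/2)(-2k^4 + 14k^3 - 12k^2 + 96k - 576) + (14k^3 + 30k^2 + 132k - 144)
  -2k^4 + 14k^3 - 12k^2 + 96k - 576 = (-(1/7)k + 64/49)(14k^3 + 30k^2 + 132k - 144) + (-(1584/49)k^2 - (4752/49)k - 19008/49)
  14k^3 + 30k^2 + 132k - 144 = (-(343/792)k + 49/132)(-(1584/49)k^2 - (4752/49)k - 19008/49) + (0)
Last nonzero remainder: -(1584/49)k^2 - (4752/49)k - 19008/49. Dividing through by -1584/49 gives the monic gcd k^2 + 3k + 12.

k^2 + 3k + 12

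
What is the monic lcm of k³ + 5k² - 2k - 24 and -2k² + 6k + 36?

k⁴ - k³ - 32k² - 12k + 144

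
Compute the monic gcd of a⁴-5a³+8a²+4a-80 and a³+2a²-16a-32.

Euclidean algorithm in ℚ[a]:
  a⁴-5a³+8a²+4a-80 = (a-7)(a³+2a²-16a-32) + (38a²-76a-304)
  a³+2a²-16a-32 = ((1/38)a+2/19)(38a²-76a-304) + (0)
Last nonzero remainder: 38a²-76a-304. Dividing through by 38 gives the monic gcd a²-2a-8.

a²-2a-8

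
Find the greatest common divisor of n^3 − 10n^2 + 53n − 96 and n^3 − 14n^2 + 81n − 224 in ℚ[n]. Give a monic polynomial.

Repeated division with remainder:
  n^3 − 10n^2 + 53n − 96 = (n^3 − 14n^2 + 81n − 224) + (4n^2 − 28n + 128)
  n^3 − 14n^2 + 81n − 224 = ((1/4)n − 7/4)(4n^2 − 28n + 128) + (0)
Last nonzero remainder: 4n^2 − 28n + 128. Dividing through by 4 gives the monic gcd n^2 − 7n + 32.

n^2 − 7n + 32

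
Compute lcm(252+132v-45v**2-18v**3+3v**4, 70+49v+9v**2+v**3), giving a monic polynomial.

2940+2128v-133v**2-271v**3-22v**4+v**5+v**6

By polynomial division,
  3v**4-18v**3-45v**2+132v+252 = (3v-45)(v**3+9v**2+49v+70) + (213v**2+2127v+3402)
  v**3+9v**2+49v+70 = ((1/213)v-70/15123)(213v**2+2127v+3402) + ((216125/5041)v+432250/5041)
  213v**2+2127v+3402 = ((1073733/216125)v+1224963/30875)((216125/5041)v+432250/5041) + (0)
Last nonzero remainder: (216125/5041)v+432250/5041. Dividing through by 216125/5041 gives the monic gcd v+2.
Then lcm(f, g) = f·g / gcd(f, g); expanding and making the result monic gives the answer.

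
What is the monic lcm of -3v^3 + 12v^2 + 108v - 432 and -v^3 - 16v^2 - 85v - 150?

v^5 + 6v^4 - 51v^3 - 316v^2 + 540v + 3600

Euclidean algorithm in ℚ[v]:
  -3v^3 + 12v^2 + 108v - 432 = (3)(-v^3 - 16v^2 - 85v - 150) + (60v^2 + 363v + 18)
  -v^3 - 16v^2 - 85v - 150 = (-(1/60)v - 199/1200)(60v^2 + 363v + 18) + (-(9801/400)v - 29403/200)
  60v^2 + 363v + 18 = (-(8000/3267)v - 400/3267)(-(9801/400)v - 29403/200) + (0)
Last nonzero remainder: -(9801/400)v - 29403/200. Dividing through by -9801/400 gives the monic gcd v + 6.
Then lcm(f, g) = f·g / gcd(f, g); expanding and making the result monic gives the answer.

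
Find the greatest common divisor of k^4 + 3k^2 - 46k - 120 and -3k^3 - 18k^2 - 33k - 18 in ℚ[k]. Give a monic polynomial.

k + 2

Apply the Euclidean algorithm:
  k^4 + 3k^2 - 46k - 120 = (-(1/3)k + 2)(-3k^3 - 18k^2 - 33k - 18) + (28k^2 + 14k - 84)
  -3k^3 - 18k^2 - 33k - 18 = (-(3/28)k - 33/56)(28k^2 + 14k - 84) + (-(135/4)k - 135/2)
  28k^2 + 14k - 84 = (-(112/135)k + 56/45)(-(135/4)k - 135/2) + (0)
Last nonzero remainder: -(135/4)k - 135/2. Dividing through by -135/4 gives the monic gcd k + 2.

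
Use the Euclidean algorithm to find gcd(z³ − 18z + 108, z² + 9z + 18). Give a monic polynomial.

z + 6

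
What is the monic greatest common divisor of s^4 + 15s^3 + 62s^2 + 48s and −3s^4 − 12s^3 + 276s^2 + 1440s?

Apply the Euclidean algorithm:
  s^4 + 15s^3 + 62s^2 + 48s = (−1/3)(−3s^4 − 12s^3 + 276s^2 + 1440s) + (11s^3 + 154s^2 + 528s)
  −3s^4 − 12s^3 + 276s^2 + 1440s = (−(3/11)s + 30/11)(11s^3 + 154s^2 + 528s) + (0)
Last nonzero remainder: 11s^3 + 154s^2 + 528s. Dividing through by 11 gives the monic gcd s^3 + 14s^2 + 48s.

s^3 + 14s^2 + 48s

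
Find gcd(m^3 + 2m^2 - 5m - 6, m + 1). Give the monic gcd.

m + 1

Apply the Euclidean algorithm:
  m^3 + 2m^2 - 5m - 6 = (m^2 + m - 6)(m + 1) + (0)
The last nonzero remainder m + 1 is already monic.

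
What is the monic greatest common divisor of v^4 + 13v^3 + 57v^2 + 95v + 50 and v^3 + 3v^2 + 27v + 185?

v + 5

Euclidean algorithm in ℚ[v]:
  v^4 + 13v^3 + 57v^2 + 95v + 50 = (v + 10)(v^3 + 3v^2 + 27v + 185) + (-360v - 1800)
  v^3 + 3v^2 + 27v + 185 = (-(1/360)v^2 + (1/180)v - 37/360)(-360v - 1800) + (0)
Last nonzero remainder: -360v - 1800. Dividing through by -360 gives the monic gcd v + 5.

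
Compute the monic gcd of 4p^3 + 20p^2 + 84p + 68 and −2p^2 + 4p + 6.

p + 1

Apply the Euclidean algorithm:
  4p^3 + 20p^2 + 84p + 68 = (−2p − 14)(−2p^2 + 4p + 6) + (152p + 152)
  −2p^2 + 4p + 6 = (−(1/76)p + 3/76)(152p + 152) + (0)
Last nonzero remainder: 152p + 152. Dividing through by 152 gives the monic gcd p + 1.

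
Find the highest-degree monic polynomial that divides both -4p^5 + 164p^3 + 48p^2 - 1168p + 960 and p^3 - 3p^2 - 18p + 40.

p^2 + 2p - 8

Repeated division with remainder:
  -4p^5 + 164p^3 + 48p^2 - 1168p + 960 = (-4p^2 - 12p + 56)(p^3 - 3p^2 - 18p + 40) + (160p^2 + 320p - 1280)
  p^3 - 3p^2 - 18p + 40 = ((1/160)p - 1/32)(160p^2 + 320p - 1280) + (0)
Last nonzero remainder: 160p^2 + 320p - 1280. Dividing through by 160 gives the monic gcd p^2 + 2p - 8.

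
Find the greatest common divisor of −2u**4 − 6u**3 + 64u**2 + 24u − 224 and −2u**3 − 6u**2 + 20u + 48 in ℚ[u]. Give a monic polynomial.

u + 2

Euclidean algorithm in ℚ[u]:
  −2u**4 − 6u**3 + 64u**2 + 24u − 224 = (u)(−2u**3 − 6u**2 + 20u + 48) + (44u**2 − 24u − 224)
  −2u**3 − 6u**2 + 20u + 48 = (−(1/22)u − 39/242)(44u**2 − 24u − 224) + ((720/121)u + 1440/121)
  44u**2 − 24u − 224 = ((1331/180)u − 847/45)((720/121)u + 1440/121) + (0)
Last nonzero remainder: (720/121)u + 1440/121. Dividing through by 720/121 gives the monic gcd u + 2.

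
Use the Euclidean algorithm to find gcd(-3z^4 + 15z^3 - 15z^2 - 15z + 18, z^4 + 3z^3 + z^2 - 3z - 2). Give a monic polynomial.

z^2 - 1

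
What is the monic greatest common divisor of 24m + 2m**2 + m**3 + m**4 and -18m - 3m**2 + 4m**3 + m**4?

By polynomial division,
  m**4 + m**3 + 2m**2 + 24m = (m**4 + 4m**3 - 3m**2 - 18m) + (-3m**3 + 5m**2 + 42m)
  m**4 + 4m**3 - 3m**2 - 18m = (-(1/3)m - 17/9)(-3m**3 + 5m**2 + 42m) + ((184/9)m**2 + (184/3)m)
  -3m**3 + 5m**2 + 42m = (-(27/184)m + 63/92)((184/9)m**2 + (184/3)m) + (0)
Last nonzero remainder: (184/9)m**2 + (184/3)m. Dividing through by 184/9 gives the monic gcd m**2 + 3m.

3m + m**2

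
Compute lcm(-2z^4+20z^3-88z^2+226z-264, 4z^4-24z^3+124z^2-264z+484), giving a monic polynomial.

z^6-13z^5+85z^4-355z^3+955z^2-1639z+1452

By polynomial division,
  -2z^4+20z^3-88z^2+226z-264 = (-1/2)(4z^4-24z^3+124z^2-264z+484) + (8z^3-26z^2+94z-22)
  4z^4-24z^3+124z^2-264z+484 = ((1/2)z-11/8)(8z^3-26z^2+94z-22) + ((165/4)z^2-(495/4)z+1815/4)
  8z^3-26z^2+94z-22 = ((32/165)z-8/165)((165/4)z^2-(495/4)z+1815/4) + (0)
Last nonzero remainder: (165/4)z^2-(495/4)z+1815/4. Dividing through by 165/4 gives the monic gcd z^2-3z+11.
Then lcm(f, g) = f·g / gcd(f, g); expanding and making the result monic gives the answer.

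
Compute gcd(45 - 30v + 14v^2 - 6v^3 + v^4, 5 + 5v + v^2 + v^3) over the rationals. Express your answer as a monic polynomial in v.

Apply the Euclidean algorithm:
  v^4 - 6v^3 + 14v^2 - 30v + 45 = (v - 7)(v^3 + v^2 + 5v + 5) + (16v^2 + 80)
  v^3 + v^2 + 5v + 5 = ((1/16)v + 1/16)(16v^2 + 80) + (0)
Last nonzero remainder: 16v^2 + 80. Dividing through by 16 gives the monic gcd v^2 + 5.

5 + v^2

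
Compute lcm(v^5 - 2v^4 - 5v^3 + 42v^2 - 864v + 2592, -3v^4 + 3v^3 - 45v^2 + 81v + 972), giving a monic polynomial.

v^6 + v^5 - 11v^4 + 27v^3 - 738v^2 + 7776

Apply the Euclidean algorithm:
  v^5 - 2v^4 - 5v^3 + 42v^2 - 864v + 2592 = (-(1/3)v + 1/3)(-3v^4 + 3v^3 - 45v^2 + 81v + 972) + (-21v^3 + 84v^2 - 567v + 2268)
  -3v^4 + 3v^3 - 45v^2 + 81v + 972 = ((1/7)v + 3/7)(-21v^3 + 84v^2 - 567v + 2268) + (0)
Last nonzero remainder: -21v^3 + 84v^2 - 567v + 2268. Dividing through by -21 gives the monic gcd v^3 - 4v^2 + 27v - 108.
Then lcm(f, g) = f·g / gcd(f, g); expanding and making the result monic gives the answer.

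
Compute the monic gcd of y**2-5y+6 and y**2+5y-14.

Apply the Euclidean algorithm:
  y**2-5y+6 = (y**2+5y-14) + (-10y+20)
  y**2+5y-14 = (-(1/10)y-7/10)(-10y+20) + (0)
Last nonzero remainder: -10y+20. Dividing through by -10 gives the monic gcd y-2.

y-2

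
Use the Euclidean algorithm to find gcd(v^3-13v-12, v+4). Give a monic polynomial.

Apply the Euclidean algorithm:
  v^3-13v-12 = (v^2-4v+3)(v+4) + (-24)
  v+4 = (-(1/24)v-1/6)(-24) + (0)
The last nonzero remainder is the constant -24, so the polynomials are coprime and gcd = 1.

1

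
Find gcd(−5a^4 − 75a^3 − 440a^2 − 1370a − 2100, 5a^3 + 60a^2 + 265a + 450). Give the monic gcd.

By polynomial division,
  −5a^4 − 75a^3 − 440a^2 − 1370a − 2100 = (−a − 3)(5a^3 + 60a^2 + 265a + 450) + (5a^2 − 125a − 750)
  5a^3 + 60a^2 + 265a + 450 = (a + 37)(5a^2 − 125a − 750) + (5640a + 28200)
  5a^2 − 125a − 750 = ((1/1128)a − 5/188)(5640a + 28200) + (0)
Last nonzero remainder: 5640a + 28200. Dividing through by 5640 gives the monic gcd a + 5.

a + 5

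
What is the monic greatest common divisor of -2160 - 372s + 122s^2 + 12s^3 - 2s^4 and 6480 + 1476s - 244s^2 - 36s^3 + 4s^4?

Apply the Euclidean algorithm:
  -2s^4 + 12s^3 + 122s^2 - 372s - 2160 = (-1/2)(4s^4 - 36s^3 - 244s^2 + 1476s + 6480) + (-6s^3 + 366s + 1080)
  4s^4 - 36s^3 - 244s^2 + 1476s + 6480 = (-(2/3)s + 6)(-6s^3 + 366s + 1080) + (0)
Last nonzero remainder: -6s^3 + 366s + 1080. Dividing through by -6 gives the monic gcd s^3 - 61s - 180.

-180 - 61s + s^3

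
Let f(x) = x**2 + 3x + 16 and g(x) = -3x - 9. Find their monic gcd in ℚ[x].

1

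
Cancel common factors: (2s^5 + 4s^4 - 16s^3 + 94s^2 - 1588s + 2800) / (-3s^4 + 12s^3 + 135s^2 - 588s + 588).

Euclidean algorithm in ℚ[s]:
  2s^5 + 4s^4 - 16s^3 + 94s^2 - 1588s + 2800 = (-(2/3)s - 4)(-3s^4 + 12s^3 + 135s^2 - 588s + 588) + (122s^3 + 242s^2 - 3548s + 5152)
  -3s^4 + 12s^3 + 135s^2 - 588s + 588 = (-(3/122)s + 1095/7442)(122s^3 + 242s^2 - 3548s + 5152) + ((45198/3721)s^2 + (225990/3721)s - 632772/3721)
  122s^3 + 242s^2 - 3548s + 5152 = ((226981/22599)s - 684664/22599)((45198/3721)s^2 + (225990/3721)s - 632772/3721) + (0)
Last nonzero remainder: (45198/3721)s^2 + (225990/3721)s - 632772/3721. Dividing through by 45198/3721 gives the monic gcd s^2 + 5s - 14.
Cancel s^2 + 5s - 14 from numerator and denominator to get the reduced form.

(-2s^3 + 6s^2 - 42s + 200)/(3s^2 - 27s + 42)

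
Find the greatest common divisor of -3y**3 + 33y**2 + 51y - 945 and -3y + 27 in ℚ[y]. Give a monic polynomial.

y - 9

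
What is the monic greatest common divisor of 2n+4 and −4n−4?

Repeated division with remainder:
  2n+4 = (−1/2)(−4n−4) + (2)
  −4n−4 = (−2n−2)(2) + (0)
The last nonzero remainder is the constant 2, so the polynomials are coprime and gcd = 1.

1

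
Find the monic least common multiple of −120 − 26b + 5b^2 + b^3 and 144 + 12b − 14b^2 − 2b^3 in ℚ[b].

Repeated division with remainder:
  b^3 + 5b^2 − 26b − 120 = (−1/2)(−2b^3 − 14b^2 + 12b + 144) + (−2b^2 − 20b − 48)
  −2b^3 − 14b^2 + 12b + 144 = (b − 3)(−2b^2 − 20b − 48) + (0)
Last nonzero remainder: −2b^2 − 20b − 48. Dividing through by −2 gives the monic gcd b^2 + 10b + 24.
Then lcm(f, g) = f·g / gcd(f, g); expanding and making the result monic gives the answer.

360 − 42b − 41b^2 + 2b^3 + b^4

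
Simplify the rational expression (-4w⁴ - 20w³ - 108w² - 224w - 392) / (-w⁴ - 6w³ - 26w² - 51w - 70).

(4w² + 8w + 56)/(w² + 3w + 10)

Apply the Euclidean algorithm:
  -4w⁴ - 20w³ - 108w² - 224w - 392 = (4)(-w⁴ - 6w³ - 26w² - 51w - 70) + (4w³ - 4w² - 20w - 112)
  -w⁴ - 6w³ - 26w² - 51w - 70 = (-(1/4)w - 7/4)(4w³ - 4w² - 20w - 112) + (-38w² - 114w - 266)
  4w³ - 4w² - 20w - 112 = (-(2/19)w + 8/19)(-38w² - 114w - 266) + (0)
Last nonzero remainder: -38w² - 114w - 266. Dividing through by -38 gives the monic gcd w² + 3w + 7.
Cancel w² + 3w + 7 from numerator and denominator to get the reduced form.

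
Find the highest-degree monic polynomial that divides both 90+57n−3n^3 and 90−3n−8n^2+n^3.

−15−2n+n^2

Apply the Euclidean algorithm:
  −3n^3+57n+90 = (−3)(n^3−8n^2−3n+90) + (−24n^2+48n+360)
  n^3−8n^2−3n+90 = (−(1/24)n+1/4)(−24n^2+48n+360) + (0)
Last nonzero remainder: −24n^2+48n+360. Dividing through by −24 gives the monic gcd n^2−2n−15.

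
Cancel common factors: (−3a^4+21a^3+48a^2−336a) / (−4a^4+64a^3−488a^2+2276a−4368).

(3a^2+12a)/(4a^2−20a+156)

Euclidean algorithm in ℚ[a]:
  −3a^4+21a^3+48a^2−336a = (3/4)(−4a^4+64a^3−488a^2+2276a−4368) + (−27a^3+414a^2−2043a+3276)
  −4a^4+64a^3−488a^2+2276a−4368 = ((4/27)a−8/81)(−27a^3+414a^2−2043a+3276) + (−(1300/9)a^2+(14300/9)a−36400/9)
  −27a^3+414a^2−2043a+3276 = ((243/1300)a−81/100)(−(1300/9)a^2+(14300/9)a−36400/9) + (0)
Last nonzero remainder: −(1300/9)a^2+(14300/9)a−36400/9. Dividing through by −1300/9 gives the monic gcd a^2−11a+28.
Cancel a^2−11a+28 from numerator and denominator to get the reduced form.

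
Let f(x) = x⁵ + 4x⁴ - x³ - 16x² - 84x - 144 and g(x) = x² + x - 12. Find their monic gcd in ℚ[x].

x² + x - 12

By polynomial division,
  x⁵ + 4x⁴ - x³ - 16x² - 84x - 144 = (x³ + 3x² + 8x + 12)(x² + x - 12) + (0)
The last nonzero remainder x² + x - 12 is already monic.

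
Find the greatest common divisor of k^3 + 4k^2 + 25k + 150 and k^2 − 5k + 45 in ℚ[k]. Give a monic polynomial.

1

By polynomial division,
  k^3 + 4k^2 + 25k + 150 = (k + 9)(k^2 − 5k + 45) + (25k − 255)
  k^2 − 5k + 45 = ((1/25)k + 26/125)(25k − 255) + (2451/25)
  25k − 255 = ((625/2451)k − 2125/817)(2451/25) + (0)
The last nonzero remainder is the constant 2451/25, so the polynomials are coprime and gcd = 1.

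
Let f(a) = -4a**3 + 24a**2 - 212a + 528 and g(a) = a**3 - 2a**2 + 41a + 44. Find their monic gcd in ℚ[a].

Repeated division with remainder:
  -4a**3 + 24a**2 - 212a + 528 = (-4)(a**3 - 2a**2 + 41a + 44) + (16a**2 - 48a + 704)
  a**3 - 2a**2 + 41a + 44 = ((1/16)a + 1/16)(16a**2 - 48a + 704) + (0)
Last nonzero remainder: 16a**2 - 48a + 704. Dividing through by 16 gives the monic gcd a**2 - 3a + 44.

a**2 - 3a + 44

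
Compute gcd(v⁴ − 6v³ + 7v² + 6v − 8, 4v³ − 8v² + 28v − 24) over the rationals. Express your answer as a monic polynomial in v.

v − 1

Repeated division with remainder:
  v⁴ − 6v³ + 7v² + 6v − 8 = ((1/4)v − 1)(4v³ − 8v² + 28v − 24) + (−8v² + 40v − 32)
  4v³ − 8v² + 28v − 24 = (−(1/2)v − 3/2)(−8v² + 40v − 32) + (72v − 72)
  −8v² + 40v − 32 = (−(1/9)v + 4/9)(72v − 72) + (0)
Last nonzero remainder: 72v − 72. Dividing through by 72 gives the monic gcd v − 1.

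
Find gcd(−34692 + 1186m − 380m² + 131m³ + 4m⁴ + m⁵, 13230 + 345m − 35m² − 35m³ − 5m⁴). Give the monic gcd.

Apply the Euclidean algorithm:
  m⁵ + 4m⁴ + 131m³ − 380m² + 1186m − 34692 = (−(1/5)m + 3/5)(−5m⁴ − 35m³ − 35m² + 345m + 13230) + (145m³ − 290m² + 3625m − 42630)
  −5m⁴ − 35m³ − 35m² + 345m + 13230 = (−(1/29)m − 9/29)(145m³ − 290m² + 3625m − 42630) + (0)
Last nonzero remainder: 145m³ − 290m² + 3625m − 42630. Dividing through by 145 gives the monic gcd m³ − 2m² + 25m − 294.

−294 + 25m − 2m² + m³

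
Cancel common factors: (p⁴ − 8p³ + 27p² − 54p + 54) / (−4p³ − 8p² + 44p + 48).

Euclidean algorithm in ℚ[p]:
  p⁴ − 8p³ + 27p² − 54p + 54 = (−(1/4)p + 5/2)(−4p³ − 8p² + 44p + 48) + (58p² − 152p − 66)
  −4p³ − 8p² + 44p + 48 = (−(2/29)p − 268/841)(58p² − 152p − 66) + (−(7560/841)p + 22680/841)
  58p² − 152p − 66 = (−(24389/3780)p − 9251/3780)(−(7560/841)p + 22680/841) + (0)
Last nonzero remainder: −(7560/841)p + 22680/841. Dividing through by −7560/841 gives the monic gcd p − 3.
Cancel p − 3 from numerator and denominator to get the reduced form.

(−p³ + 5p² − 12p + 18)/(4p² + 20p + 16)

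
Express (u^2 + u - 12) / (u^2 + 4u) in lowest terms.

(u - 3)/(u)

Euclidean algorithm in ℚ[u]:
  u^2 + u - 12 = (u^2 + 4u) + (-3u - 12)
  u^2 + 4u = (-(1/3)u)(-3u - 12) + (0)
Last nonzero remainder: -3u - 12. Dividing through by -3 gives the monic gcd u + 4.
Cancel u + 4 from numerator and denominator to get the reduced form.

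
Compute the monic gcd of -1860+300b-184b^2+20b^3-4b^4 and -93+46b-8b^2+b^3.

31-5b+b^2

By polynomial division,
  -4b^4+20b^3-184b^2+300b-1860 = (-4b-12)(b^3-8b^2+46b-93) + (-96b^2+480b-2976)
  b^3-8b^2+46b-93 = (-(1/96)b+1/32)(-96b^2+480b-2976) + (0)
Last nonzero remainder: -96b^2+480b-2976. Dividing through by -96 gives the monic gcd b^2-5b+31.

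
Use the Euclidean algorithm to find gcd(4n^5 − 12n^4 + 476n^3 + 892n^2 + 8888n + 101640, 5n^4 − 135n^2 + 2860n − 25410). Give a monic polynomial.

n^2 − 4n + 66

Euclidean algorithm in ℚ[n]:
  4n^5 − 12n^4 + 476n^3 + 892n^2 + 8888n + 101640 = ((4/5)n − 12/5)(5n^4 − 135n^2 + 2860n − 25410) + (584n^3 − 1720n^2 + 36080n + 40656)
  5n^4 − 135n^2 + 2860n − 25410 = ((5/584)n + 1075/42632)(584n^3 − 1720n^2 + 36080n + 40656) + (−(2134440/5329)n^2 + (8537760/5329)n − 140873040/5329)
  584n^3 − 1720n^2 + 36080n + 40656 = (−(389017/266805)n − 5329/3465)(−(2134440/5329)n^2 + (8537760/5329)n − 140873040/5329) + (0)
Last nonzero remainder: −(2134440/5329)n^2 + (8537760/5329)n − 140873040/5329. Dividing through by −2134440/5329 gives the monic gcd n^2 − 4n + 66.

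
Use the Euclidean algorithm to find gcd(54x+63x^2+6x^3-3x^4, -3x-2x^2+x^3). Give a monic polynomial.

x+x^2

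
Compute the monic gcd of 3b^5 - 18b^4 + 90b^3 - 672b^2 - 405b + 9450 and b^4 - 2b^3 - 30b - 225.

By polynomial division,
  3b^5 - 18b^4 + 90b^3 - 672b^2 - 405b + 9450 = (3b - 12)(b^4 - 2b^3 - 30b - 225) + (66b^3 - 582b^2 - 90b + 6750)
  b^4 - 2b^3 - 30b - 225 = ((1/66)b + 25/242)(66b^3 - 582b^2 - 90b + 6750) + ((7440/121)b^2 - (14880/121)b - 111600/121)
  66b^3 - 582b^2 - 90b + 6750 = ((1331/1240)b - 1815/248)((7440/121)b^2 - (14880/121)b - 111600/121) + (0)
Last nonzero remainder: (7440/121)b^2 - (14880/121)b - 111600/121. Dividing through by 7440/121 gives the monic gcd b^2 - 2b - 15.

b^2 - 2b - 15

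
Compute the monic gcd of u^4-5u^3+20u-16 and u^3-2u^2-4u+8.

u^2-4

By polynomial division,
  u^4-5u^3+20u-16 = (u-3)(u^3-2u^2-4u+8) + (-2u^2+8)
  u^3-2u^2-4u+8 = (-(1/2)u+1)(-2u^2+8) + (0)
Last nonzero remainder: -2u^2+8. Dividing through by -2 gives the monic gcd u^2-4.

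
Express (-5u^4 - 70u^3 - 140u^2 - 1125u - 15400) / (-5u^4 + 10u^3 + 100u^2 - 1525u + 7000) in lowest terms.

(u + 11)/(u - 5)

Repeated division with remainder:
  -5u^4 - 70u^3 - 140u^2 - 1125u - 15400 = (-5u^4 + 10u^3 + 100u^2 - 1525u + 7000) + (-80u^3 - 240u^2 + 400u - 22400)
  -5u^4 + 10u^3 + 100u^2 - 1525u + 7000 = ((1/16)u - 5/16)(-80u^3 - 240u^2 + 400u - 22400) + (0)
Last nonzero remainder: -80u^3 - 240u^2 + 400u - 22400. Dividing through by -80 gives the monic gcd u^3 + 3u^2 - 5u + 280.
Cancel u^3 + 3u^2 - 5u + 280 from numerator and denominator to get the reduced form.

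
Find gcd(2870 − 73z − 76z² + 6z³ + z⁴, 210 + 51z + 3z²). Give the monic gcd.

By polynomial division,
  z⁴ + 6z³ − 76z² − 73z + 2870 = ((1/3)z² − (11/3)z + 41/3)(3z² + 51z + 210) + (0)
Last nonzero remainder: 3z² + 51z + 210. Dividing through by 3 gives the monic gcd z² + 17z + 70.

70 + 17z + z²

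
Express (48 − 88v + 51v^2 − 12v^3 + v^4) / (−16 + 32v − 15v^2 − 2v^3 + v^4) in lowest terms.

(12 − 7v + v^2)/(−4 + 3v + v^2)

By polynomial division,
  v^4 − 12v^3 + 51v^2 − 88v + 48 = (v^4 − 2v^3 − 15v^2 + 32v − 16) + (−10v^3 + 66v^2 − 120v + 64)
  v^4 − 2v^3 − 15v^2 + 32v − 16 = (−(1/10)v − 23/50)(−10v^3 + 66v^2 − 120v + 64) + ((84/25)v^2 − (84/5)v + 336/25)
  −10v^3 + 66v^2 − 120v + 64 = (−(125/42)v + 100/21)((84/25)v^2 − (84/5)v + 336/25) + (0)
Last nonzero remainder: (84/25)v^2 − (84/5)v + 336/25. Dividing through by 84/25 gives the monic gcd v^2 − 5v + 4.
Cancel v^2 − 5v + 4 from numerator and denominator to get the reduced form.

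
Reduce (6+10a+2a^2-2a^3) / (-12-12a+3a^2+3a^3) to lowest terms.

(6+4a-2a^2)/(-12+3a^2)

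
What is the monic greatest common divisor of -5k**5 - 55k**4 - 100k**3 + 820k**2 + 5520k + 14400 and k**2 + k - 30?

Euclidean algorithm in ℚ[k]:
  -5k**5 - 55k**4 - 100k**3 + 820k**2 + 5520k + 14400 = (-5k**3 - 50k**2 - 200k - 480)(k**2 + k - 30) + (0)
The last nonzero remainder k**2 + k - 30 is already monic.

k**2 + k - 30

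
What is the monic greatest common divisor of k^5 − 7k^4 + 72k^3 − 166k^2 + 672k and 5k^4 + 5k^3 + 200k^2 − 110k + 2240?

k^2 − 2k + 14

Euclidean algorithm in ℚ[k]:
  k^5 − 7k^4 + 72k^3 − 166k^2 + 672k = ((1/5)k − 8/5)(5k^4 + 5k^3 + 200k^2 − 110k + 2240) + (40k^3 + 176k^2 + 48k + 3584)
  5k^4 + 5k^3 + 200k^2 − 110k + 2240 = ((1/8)k − 17/40)(40k^3 + 176k^2 + 48k + 3584) + ((1344/5)k^2 − (2688/5)k + 18816/5)
  40k^3 + 176k^2 + 48k + 3584 = ((25/168)k + 20/21)((1344/5)k^2 − (2688/5)k + 18816/5) + (0)
Last nonzero remainder: (1344/5)k^2 − (2688/5)k + 18816/5. Dividing through by 1344/5 gives the monic gcd k^2 − 2k + 14.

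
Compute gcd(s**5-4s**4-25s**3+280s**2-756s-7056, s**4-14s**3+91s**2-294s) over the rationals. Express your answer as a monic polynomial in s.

Repeated division with remainder:
  s**5-4s**4-25s**3+280s**2-756s-7056 = (s+10)(s**4-14s**3+91s**2-294s) + (24s**3-336s**2+2184s-7056)
  s**4-14s**3+91s**2-294s = ((1/24)s)(24s**3-336s**2+2184s-7056) + (0)
Last nonzero remainder: 24s**3-336s**2+2184s-7056. Dividing through by 24 gives the monic gcd s**3-14s**2+91s-294.

s**3-14s**2+91s-294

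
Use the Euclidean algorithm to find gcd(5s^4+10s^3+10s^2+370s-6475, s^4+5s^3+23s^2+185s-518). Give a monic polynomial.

Repeated division with remainder:
  5s^4+10s^3+10s^2+370s-6475 = (5)(s^4+5s^3+23s^2+185s-518) + (-15s^3-105s^2-555s-3885)
  s^4+5s^3+23s^2+185s-518 = (-(1/15)s+2/15)(-15s^3-105s^2-555s-3885) + (0)
Last nonzero remainder: -15s^3-105s^2-555s-3885. Dividing through by -15 gives the monic gcd s^3+7s^2+37s+259.

s^3+7s^2+37s+259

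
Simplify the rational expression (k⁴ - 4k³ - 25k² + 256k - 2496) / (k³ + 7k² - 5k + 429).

(k² - 64)/(k + 11)

Repeated division with remainder:
  k⁴ - 4k³ - 25k² + 256k - 2496 = (k - 11)(k³ + 7k² - 5k + 429) + (57k² - 228k + 2223)
  k³ + 7k² - 5k + 429 = ((1/57)k + 11/57)(57k² - 228k + 2223) + (0)
Last nonzero remainder: 57k² - 228k + 2223. Dividing through by 57 gives the monic gcd k² - 4k + 39.
Cancel k² - 4k + 39 from numerator and denominator to get the reduced form.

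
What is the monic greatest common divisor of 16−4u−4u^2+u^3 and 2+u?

Apply the Euclidean algorithm:
  u^3−4u^2−4u+16 = (u^2−6u+8)(u+2) + (0)
The last nonzero remainder u+2 is already monic.

2+u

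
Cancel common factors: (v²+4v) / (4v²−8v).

(v+4)/(4v−8)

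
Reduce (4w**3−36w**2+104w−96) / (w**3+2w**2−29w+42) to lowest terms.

By polynomial division,
  4w**3−36w**2+104w−96 = (4)(w**3+2w**2−29w+42) + (−44w**2+220w−264)
  w**3+2w**2−29w+42 = (−(1/44)w−7/44)(−44w**2+220w−264) + (0)
Last nonzero remainder: −44w**2+220w−264. Dividing through by −44 gives the monic gcd w**2−5w+6.
Cancel w**2−5w+6 from numerator and denominator to get the reduced form.

(4w−16)/(w+7)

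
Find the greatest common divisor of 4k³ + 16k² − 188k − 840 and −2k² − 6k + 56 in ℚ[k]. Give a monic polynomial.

1

Apply the Euclidean algorithm:
  4k³ + 16k² − 188k − 840 = (−2k − 2)(−2k² − 6k + 56) + (−88k − 728)
  −2k² − 6k + 56 = ((1/44)k − 29/242)(−88k − 728) + (−3780/121)
  −88k − 728 = ((2662/945)k + 3146/135)(−3780/121) + (0)
The last nonzero remainder is the constant −3780/121, so the polynomials are coprime and gcd = 1.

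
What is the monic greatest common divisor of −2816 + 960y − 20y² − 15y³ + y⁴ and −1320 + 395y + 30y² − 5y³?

−88 − 3y + y²

Euclidean algorithm in ℚ[y]:
  y⁴ − 15y³ − 20y² + 960y − 2816 = (−(1/5)y + 9/5)(−5y³ + 30y² + 395y − 1320) + (5y² − 15y − 440)
  −5y³ + 30y² + 395y − 1320 = (−y + 3)(5y² − 15y − 440) + (0)
Last nonzero remainder: 5y² − 15y − 440. Dividing through by 5 gives the monic gcd y² − 3y − 88.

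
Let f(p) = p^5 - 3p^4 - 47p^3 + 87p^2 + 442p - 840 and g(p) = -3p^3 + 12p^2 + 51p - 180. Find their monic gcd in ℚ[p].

Apply the Euclidean algorithm:
  p^5 - 3p^4 - 47p^3 + 87p^2 + 442p - 840 = (-(1/3)p^2 - (1/3)p + 26/3)(-3p^3 + 12p^2 + 51p - 180) + (-60p^2 - 60p + 720)
  -3p^3 + 12p^2 + 51p - 180 = ((1/20)p - 1/4)(-60p^2 - 60p + 720) + (0)
Last nonzero remainder: -60p^2 - 60p + 720. Dividing through by -60 gives the monic gcd p^2 + p - 12.

p^2 + p - 12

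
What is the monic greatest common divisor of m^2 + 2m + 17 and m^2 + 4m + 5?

1

Repeated division with remainder:
  m^2 + 2m + 17 = (m^2 + 4m + 5) + (-2m + 12)
  m^2 + 4m + 5 = (-(1/2)m - 5)(-2m + 12) + (65)
  -2m + 12 = (-(2/65)m + 12/65)(65) + (0)
The last nonzero remainder is the constant 65, so the polynomials are coprime and gcd = 1.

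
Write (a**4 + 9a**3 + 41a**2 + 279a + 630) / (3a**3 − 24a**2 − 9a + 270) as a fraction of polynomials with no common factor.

(a**3 + 6a**2 + 23a + 210)/(3a**2 − 33a + 90)

Repeated division with remainder:
  a**4 + 9a**3 + 41a**2 + 279a + 630 = ((1/3)a + 17/3)(3a**3 − 24a**2 − 9a + 270) + (180a**2 + 240a − 900)
  3a**3 − 24a**2 − 9a + 270 = ((1/60)a − 7/45)(180a**2 + 240a − 900) + ((130/3)a + 130)
  180a**2 + 240a − 900 = ((54/13)a − 90/13)((130/3)a + 130) + (0)
Last nonzero remainder: (130/3)a + 130. Dividing through by 130/3 gives the monic gcd a + 3.
Cancel a + 3 from numerator and denominator to get the reduced form.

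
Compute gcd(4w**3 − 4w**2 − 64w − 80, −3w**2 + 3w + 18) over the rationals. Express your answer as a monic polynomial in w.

Apply the Euclidean algorithm:
  4w**3 − 4w**2 − 64w − 80 = (−(4/3)w)(−3w**2 + 3w + 18) + (−40w − 80)
  −3w**2 + 3w + 18 = ((3/40)w − 9/40)(−40w − 80) + (0)
Last nonzero remainder: −40w − 80. Dividing through by −40 gives the monic gcd w + 2.

w + 2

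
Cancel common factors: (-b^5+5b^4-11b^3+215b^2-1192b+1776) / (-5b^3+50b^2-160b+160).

(b^3+3b^2+19b-111)/(5b-10)

Apply the Euclidean algorithm:
  -b^5+5b^4-11b^3+215b^2-1192b+1776 = ((1/5)b^2+b+29/5)(-5b^3+50b^2-160b+160) + (53b^2-424b+848)
  -5b^3+50b^2-160b+160 = (-(5/53)b+10/53)(53b^2-424b+848) + (0)
Last nonzero remainder: 53b^2-424b+848. Dividing through by 53 gives the monic gcd b^2-8b+16.
Cancel b^2-8b+16 from numerator and denominator to get the reduced form.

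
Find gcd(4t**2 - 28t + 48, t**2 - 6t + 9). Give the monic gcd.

t - 3

Euclidean algorithm in ℚ[t]:
  4t**2 - 28t + 48 = (4)(t**2 - 6t + 9) + (-4t + 12)
  t**2 - 6t + 9 = (-(1/4)t + 3/4)(-4t + 12) + (0)
Last nonzero remainder: -4t + 12. Dividing through by -4 gives the monic gcd t - 3.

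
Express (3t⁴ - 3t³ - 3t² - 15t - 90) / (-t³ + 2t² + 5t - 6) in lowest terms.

Repeated division with remainder:
  3t⁴ - 3t³ - 3t² - 15t - 90 = (-3t - 3)(-t³ + 2t² + 5t - 6) + (18t² - 18t - 108)
  -t³ + 2t² + 5t - 6 = (-(1/18)t + 1/18)(18t² - 18t - 108) + (0)
Last nonzero remainder: 18t² - 18t - 108. Dividing through by 18 gives the monic gcd t² - t - 6.
Cancel t² - t - 6 from numerator and denominator to get the reduced form.

(-3t² - 15)/(t - 1)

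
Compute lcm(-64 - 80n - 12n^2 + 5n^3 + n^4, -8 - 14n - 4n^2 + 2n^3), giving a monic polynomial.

-64 - 144n - 92n^2 - 7n^3 + 6n^4 + n^5

Repeated division with remainder:
  n^4 + 5n^3 - 12n^2 - 80n - 64 = ((1/2)n + 7/2)(2n^3 - 4n^2 - 14n - 8) + (9n^2 - 27n - 36)
  2n^3 - 4n^2 - 14n - 8 = ((2/9)n + 2/9)(9n^2 - 27n - 36) + (0)
Last nonzero remainder: 9n^2 - 27n - 36. Dividing through by 9 gives the monic gcd n^2 - 3n - 4.
Then lcm(f, g) = f·g / gcd(f, g); expanding and making the result monic gives the answer.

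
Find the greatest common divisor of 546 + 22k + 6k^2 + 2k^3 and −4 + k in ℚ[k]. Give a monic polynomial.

Euclidean algorithm in ℚ[k]:
  2k^3 + 6k^2 + 22k + 546 = (2k^2 + 14k + 78)(k − 4) + (858)
  k − 4 = ((1/858)k − 2/429)(858) + (0)
The last nonzero remainder is the constant 858, so the polynomials are coprime and gcd = 1.

1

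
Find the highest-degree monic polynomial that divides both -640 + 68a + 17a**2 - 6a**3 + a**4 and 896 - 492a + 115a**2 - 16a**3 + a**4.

32 - 5a + a**2

By polynomial division,
  a**4 - 6a**3 + 17a**2 + 68a - 640 = (a**4 - 16a**3 + 115a**2 - 492a + 896) + (10a**3 - 98a**2 + 560a - 1536)
  a**4 - 16a**3 + 115a**2 - 492a + 896 = ((1/10)a - 31/50)(10a**3 - 98a**2 + 560a - 1536) + (-(44/25)a**2 + (44/5)a - 1408/25)
  10a**3 - 98a**2 + 560a - 1536 = (-(125/22)a + 300/11)(-(44/25)a**2 + (44/5)a - 1408/25) + (0)
Last nonzero remainder: -(44/25)a**2 + (44/5)a - 1408/25. Dividing through by -44/25 gives the monic gcd a**2 - 5a + 32.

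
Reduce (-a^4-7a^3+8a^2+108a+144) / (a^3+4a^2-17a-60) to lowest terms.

Repeated division with remainder:
  -a^4-7a^3+8a^2+108a+144 = (-a-3)(a^3+4a^2-17a-60) + (3a^2-3a-36)
  a^3+4a^2-17a-60 = ((1/3)a+5/3)(3a^2-3a-36) + (0)
Last nonzero remainder: 3a^2-3a-36. Dividing through by 3 gives the monic gcd a^2-a-12.
Cancel a^2-a-12 from numerator and denominator to get the reduced form.

(-a^2-8a-12)/(a+5)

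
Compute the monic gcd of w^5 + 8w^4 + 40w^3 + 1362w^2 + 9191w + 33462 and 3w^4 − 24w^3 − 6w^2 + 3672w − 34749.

Euclidean algorithm in ℚ[w]:
  w^5 + 8w^4 + 40w^3 + 1362w^2 + 9191w + 33462 = ((1/3)w + 16/3)(3w^4 − 24w^3 − 6w^2 + 3672w − 34749) + (170w^3 + 170w^2 + 1190w + 218790)
  3w^4 − 24w^3 − 6w^2 + 3672w − 34749 = ((3/170)w − 27/170)(170w^3 + 170w^2 + 1190w + 218790) + (0)
Last nonzero remainder: 170w^3 + 170w^2 + 1190w + 218790. Dividing through by 170 gives the monic gcd w^3 + w^2 + 7w + 1287.

w^3 + w^2 + 7w + 1287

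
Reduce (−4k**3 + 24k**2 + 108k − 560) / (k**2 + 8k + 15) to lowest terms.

Euclidean algorithm in ℚ[k]:
  −4k**3 + 24k**2 + 108k − 560 = (−4k + 56)(k**2 + 8k + 15) + (−280k − 1400)
  k**2 + 8k + 15 = (−(1/280)k − 3/280)(−280k − 1400) + (0)
Last nonzero remainder: −280k − 1400. Dividing through by −280 gives the monic gcd k + 5.
Cancel k + 5 from numerator and denominator to get the reduced form.

(−4k**2 + 44k − 112)/(k + 3)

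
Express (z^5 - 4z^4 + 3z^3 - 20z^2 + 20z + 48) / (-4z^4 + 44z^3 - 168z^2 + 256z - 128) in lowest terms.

(-z^3 - 2z^2 - 7z - 6)/(4z^2 - 20z + 16)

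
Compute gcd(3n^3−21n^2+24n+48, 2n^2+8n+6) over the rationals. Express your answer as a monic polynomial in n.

n+1

Euclidean algorithm in ℚ[n]:
  3n^3−21n^2+24n+48 = ((3/2)n−33/2)(2n^2+8n+6) + (147n+147)
  2n^2+8n+6 = ((2/147)n+2/49)(147n+147) + (0)
Last nonzero remainder: 147n+147. Dividing through by 147 gives the monic gcd n+1.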